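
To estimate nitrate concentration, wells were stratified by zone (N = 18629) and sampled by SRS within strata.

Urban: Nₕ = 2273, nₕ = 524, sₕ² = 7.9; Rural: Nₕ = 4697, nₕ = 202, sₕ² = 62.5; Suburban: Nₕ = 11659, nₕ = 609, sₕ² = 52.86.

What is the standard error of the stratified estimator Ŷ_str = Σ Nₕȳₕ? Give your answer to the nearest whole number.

4216

Var(Ŷ_str) = Σₕ Nₕ²(1 − fₕ)sₕ²/nₕ.
Urban: 2273²·(1 − 524/2273)·7.9/524 = 59935.627.
Rural: 4697²·(1 − 202/4697)·62.5/202 = 6.5324923 × 10^6.
Suburban: 11659²·(1 − 609/11659)·52.86/609 = 1.1182359 × 10^7.
Sum = 1.7774787 × 10^7.
SE = √(1.7774787 × 10^7) = 4216.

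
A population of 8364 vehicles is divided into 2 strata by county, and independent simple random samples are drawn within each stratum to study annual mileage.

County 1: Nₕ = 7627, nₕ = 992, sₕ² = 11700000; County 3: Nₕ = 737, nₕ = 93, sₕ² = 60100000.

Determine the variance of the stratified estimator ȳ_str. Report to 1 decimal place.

Var(ȳ_str) = Σₕ Wₕ²(1 − fₕ)sₕ²/nₕ with Wₕ = Nₕ/N, N = 8364.
County 1: Wₕ = 0.91188427; term = 0.91188427²·(1 − 0.13006425)·11700000/992 = 8531.8029.
County 3: Wₕ = 0.08811573; term = 0.08811573²·(1 − 0.12618725)·60100000/93 = 4384.4672.
Sum = 12916.27.

12916.3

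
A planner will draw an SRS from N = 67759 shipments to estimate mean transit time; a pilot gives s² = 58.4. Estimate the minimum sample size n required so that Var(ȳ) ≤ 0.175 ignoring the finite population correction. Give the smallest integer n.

Without fpc, n₀ = s²/D = 58.4/0.175 = 333.7143.
Rounding up, n = 334.

334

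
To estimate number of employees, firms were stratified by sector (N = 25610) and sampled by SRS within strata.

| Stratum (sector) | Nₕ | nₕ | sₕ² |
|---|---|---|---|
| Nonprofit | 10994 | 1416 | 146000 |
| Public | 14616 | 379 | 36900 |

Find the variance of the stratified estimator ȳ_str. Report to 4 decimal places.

Var(ȳ_str) = Σₕ Wₕ²(1 − fₕ)sₕ²/nₕ with Wₕ = Nₕ/N, N = 25610.
Nonprofit: Wₕ = 0.42928544; term = 0.42928544²·(1 − 0.12879753)·146000/1416 = 16.553926.
Public: Wₕ = 0.57071456; term = 0.57071456²·(1 − 0.02593049)·36900/379 = 30.889794.
Sum = 47.44372.

47.4437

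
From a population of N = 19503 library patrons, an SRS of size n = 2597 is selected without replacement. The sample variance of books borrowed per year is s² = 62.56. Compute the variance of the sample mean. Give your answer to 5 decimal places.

0.02088

Under SRS without replacement, Var(ȳ) = (1 − f)·s²/n with f = n/N = 2597/19503 = 0.13315900.
Var(ȳ) = (1 − 0.13315900)·62.56/2597 = 0.86684100·0.024089334 = 0.020881622.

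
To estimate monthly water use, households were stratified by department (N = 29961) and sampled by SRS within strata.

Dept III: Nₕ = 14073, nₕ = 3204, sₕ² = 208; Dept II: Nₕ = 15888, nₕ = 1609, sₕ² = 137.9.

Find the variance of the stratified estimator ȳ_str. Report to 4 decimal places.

0.0327

Var(ȳ_str) = Σₕ Wₕ²(1 − fₕ)sₕ²/nₕ with Wₕ = Nₕ/N, N = 29961.
Dept III: Wₕ = 0.46971062; term = 0.46971062²·(1 − 0.22767001)·208/3204 = 0.011062021.
Dept II: Wₕ = 0.53028938; term = 0.53028938²·(1 − 0.10127140)·137.9/1609 = 0.021660209.
Sum = 0.03272223.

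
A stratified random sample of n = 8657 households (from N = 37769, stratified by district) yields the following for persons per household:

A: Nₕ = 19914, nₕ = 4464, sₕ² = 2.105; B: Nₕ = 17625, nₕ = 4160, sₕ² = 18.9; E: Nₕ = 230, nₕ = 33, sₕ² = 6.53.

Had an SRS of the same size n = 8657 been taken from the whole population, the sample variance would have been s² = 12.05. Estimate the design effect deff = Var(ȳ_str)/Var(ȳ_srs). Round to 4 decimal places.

Var(ȳ_str) = Σ Wₕ²(1−fₕ)sₕ²/nₕ with Wₕ = Nₕ/37769:
  A: (19914/37769)²·(1−4464/19914)·2.105/4464 = 1.0170538 × 10^-4
  B: (17625/37769)²·(1−4160/17625)·18.9/4160 = 7.5584542 × 10^-4
  E: (230/37769)²·(1−33/230)·6.53/33 = 6.2852467 × 10^-6
  → Var(ȳ_str) = 8.6383605 × 10^-4.
Var(ȳ_srs) = (1 − 8657/37769)·12.05/8657 = 0.0010728924.
deff = (8.6383605 × 10^-4) / 0.0010728924 = 0.8051.

0.8051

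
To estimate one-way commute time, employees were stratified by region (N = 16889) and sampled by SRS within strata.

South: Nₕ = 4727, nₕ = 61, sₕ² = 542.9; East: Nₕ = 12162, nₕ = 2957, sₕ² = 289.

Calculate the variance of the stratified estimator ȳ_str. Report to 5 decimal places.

0.72656

Var(ȳ_str) = Σₕ Wₕ²(1 − fₕ)sₕ²/nₕ with Wₕ = Nₕ/N, N = 16889.
South: Wₕ = 0.27988632; term = 0.27988632²·(1 − 0.01290459)·542.9/61 = 0.68819652.
East: Wₕ = 0.72011368; term = 0.72011368²·(1 − 0.24313435)·289/2957 = 0.038359014.
Sum = 0.72655553.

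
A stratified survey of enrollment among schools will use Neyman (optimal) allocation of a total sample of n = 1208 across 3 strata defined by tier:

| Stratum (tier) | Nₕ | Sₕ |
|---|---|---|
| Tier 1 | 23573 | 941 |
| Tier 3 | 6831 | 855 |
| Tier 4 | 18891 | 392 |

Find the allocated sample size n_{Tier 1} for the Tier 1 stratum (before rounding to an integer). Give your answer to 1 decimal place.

Neyman allocation: nₕ = n·NₕSₕ / Σⱼ NⱼSⱼ.
Σ NⱼSⱼ = 23573·941 + 6831·855 + 18891·392 = 3.542797 × 10^7.
n_{Tier 1} = 1208·23573·941 / (3.542797 × 10^7) = 756.4.

756.4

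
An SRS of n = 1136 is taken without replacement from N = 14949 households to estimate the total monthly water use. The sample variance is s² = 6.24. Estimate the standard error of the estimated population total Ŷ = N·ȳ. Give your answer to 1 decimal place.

Var(Ŷ) = N²·Var(ȳ) = N²·(1 − n/N)·s²/n.
f = 1136/14949 = 0.07599171; Var(ȳ) = 0.92400829·6.24/1136 = 0.0050755385.
Var(Ŷ) = 14949² · 0.0050755385 = 1.1342438 × 10^6.
SE(Ŷ) = √(1.1342438 × 10^6) = 1065.0.

1065.0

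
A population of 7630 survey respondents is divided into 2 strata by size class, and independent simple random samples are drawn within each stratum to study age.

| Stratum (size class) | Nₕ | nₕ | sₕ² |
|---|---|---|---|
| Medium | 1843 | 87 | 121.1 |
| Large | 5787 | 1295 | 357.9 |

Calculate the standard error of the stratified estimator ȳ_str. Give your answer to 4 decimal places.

Var(ȳ_str) = Σₕ Wₕ²(1 − fₕ)sₕ²/nₕ with Wₕ = Nₕ/N, N = 7630.
Medium: Wₕ = 0.24154653; term = 0.24154653²·(1 − 0.04720564)·121.1/87 = 0.077379454.
Large: Wₕ = 0.75845347; term = 0.75845347²·(1 − 0.22377743)·357.9/1295 = 0.12340595.
Sum = 0.2007854.
SE = √(0.2007854) = 0.4481.

0.4481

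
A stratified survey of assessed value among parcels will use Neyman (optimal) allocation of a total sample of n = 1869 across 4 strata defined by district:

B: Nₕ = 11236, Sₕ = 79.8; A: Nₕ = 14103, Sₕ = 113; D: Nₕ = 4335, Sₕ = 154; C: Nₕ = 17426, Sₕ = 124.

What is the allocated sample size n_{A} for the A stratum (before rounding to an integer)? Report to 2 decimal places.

560.01

Neyman allocation: nₕ = n·NₕSₕ / Σⱼ NⱼSⱼ.
Σ NⱼSⱼ = 11236·79.8 + 14103·113 + 4335·154 + 17426·124 = 5.3186858 × 10^6.
n_{A} = 1869·14103·113 / (5.3186858 × 10^6) = 560.01.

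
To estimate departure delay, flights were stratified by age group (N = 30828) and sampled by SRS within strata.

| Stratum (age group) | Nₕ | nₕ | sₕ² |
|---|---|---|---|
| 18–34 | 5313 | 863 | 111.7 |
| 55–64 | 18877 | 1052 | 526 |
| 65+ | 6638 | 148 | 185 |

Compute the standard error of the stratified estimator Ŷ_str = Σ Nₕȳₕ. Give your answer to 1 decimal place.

Var(Ŷ_str) = Σₕ Nₕ²(1 − fₕ)sₕ²/nₕ.
18–34: 5313²·(1 − 863/5313)·111.7/863 = 3.0601464 × 10^6.
55–64: 18877²·(1 − 1052/18877)·526/1052 = 1.6824126 × 10^8.
65+: 6638²·(1 − 148/6638)·185/148 = 5.3850775 × 10^7.
Sum = 2.2515218 × 10^8.
SE = √(2.2515218 × 10^8) = 15005.1.

15005.1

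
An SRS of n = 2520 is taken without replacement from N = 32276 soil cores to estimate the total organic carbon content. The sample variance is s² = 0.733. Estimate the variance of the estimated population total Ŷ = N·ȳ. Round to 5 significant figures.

279360

Var(Ŷ) = N²·Var(ȳ) = N²·(1 − n/N)·s²/n.
f = 2520/32276 = 0.07807659; Var(ȳ) = 0.92192341·0.733/2520 = 2.6816264 × 10^-4.
Var(Ŷ) = 32276² · (2.6816264 × 10^-4) = 279355.8.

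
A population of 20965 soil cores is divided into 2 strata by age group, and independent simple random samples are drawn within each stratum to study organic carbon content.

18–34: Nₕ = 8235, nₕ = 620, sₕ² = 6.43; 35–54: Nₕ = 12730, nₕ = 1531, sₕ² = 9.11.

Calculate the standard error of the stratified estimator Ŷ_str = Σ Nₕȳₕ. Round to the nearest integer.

Var(Ŷ_str) = Σₕ Nₕ²(1 − fₕ)sₕ²/nₕ.
18–34: 8235²·(1 − 620/8235)·6.43/620 = 650358.46.
35–54: 12730²·(1 − 1531/12730)·9.11/1531 = 848302.67.
Sum = 1.4986611 × 10^6.
SE = √(1.4986611 × 10^6) = 1224.

1224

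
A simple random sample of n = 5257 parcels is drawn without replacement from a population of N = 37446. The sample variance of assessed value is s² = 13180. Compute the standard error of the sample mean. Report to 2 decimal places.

1.47

Under SRS without replacement, Var(ȳ) = (1 − f)·s²/n with f = n/N = 5257/37446 = 0.14038883.
Var(ȳ) = (1 − 0.14038883)·13180/5257 = 0.85961117·2.5071333 = 2.1551598.
SE(ȳ) = √(2.1551598) = 1.47.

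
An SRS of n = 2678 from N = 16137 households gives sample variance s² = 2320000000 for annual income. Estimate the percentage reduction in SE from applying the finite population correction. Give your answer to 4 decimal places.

f = n/N = 2678/16137 = 0.16595402.
SE_no-fpc = √(s²/n) = 930.76213; SE_fpc = √((1−f)s²/n) = 850.02892.
Ratio = √(1−f) = 0.91326118. Reduction = 100·(1 − 0.91326118) = 8.6739%.

8.6739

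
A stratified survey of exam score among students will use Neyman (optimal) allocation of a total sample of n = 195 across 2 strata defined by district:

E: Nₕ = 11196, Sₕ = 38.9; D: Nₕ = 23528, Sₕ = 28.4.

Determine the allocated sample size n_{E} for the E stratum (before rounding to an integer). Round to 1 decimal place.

Neyman allocation: nₕ = n·NₕSₕ / Σⱼ NⱼSⱼ.
Σ NⱼSⱼ = 11196·38.9 + 23528·28.4 = 1.1037196 × 10^6.
n_{E} = 195·11196·38.9 / (1.1037196 × 10^6) = 76.9.

76.9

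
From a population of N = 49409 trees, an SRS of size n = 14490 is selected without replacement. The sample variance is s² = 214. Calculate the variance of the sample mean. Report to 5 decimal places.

0.01044

Under SRS without replacement, Var(ȳ) = (1 − f)·s²/n with f = n/N = 14490/49409 = 0.29326641.
Var(ȳ) = (1 − 0.29326641)·214/14490 = 0.70673359·0.014768806 = 0.010437611.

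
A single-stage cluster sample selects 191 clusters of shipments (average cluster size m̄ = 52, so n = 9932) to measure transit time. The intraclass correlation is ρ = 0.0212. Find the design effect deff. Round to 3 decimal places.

2.081

deff = 1 + (52 − 1)·0.0212 = 1 + 1.0812 = 2.0812.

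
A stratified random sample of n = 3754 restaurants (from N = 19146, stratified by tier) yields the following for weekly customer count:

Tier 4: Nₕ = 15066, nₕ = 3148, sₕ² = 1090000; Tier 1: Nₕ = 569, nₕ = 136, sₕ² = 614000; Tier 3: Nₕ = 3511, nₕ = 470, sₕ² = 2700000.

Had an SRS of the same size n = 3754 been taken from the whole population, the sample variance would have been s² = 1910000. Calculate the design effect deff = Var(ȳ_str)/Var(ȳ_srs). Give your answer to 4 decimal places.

Var(ȳ_str) = Σ Wₕ²(1−fₕ)sₕ²/nₕ with Wₕ = Nₕ/19146:
  Tier 4: (15066/19146)²·(1−3148/15066)·1090000/3148 = 169.60436
  Tier 1: (569/19146)²·(1−136/569)·614000/136 = 3.0344048
  Tier 3: (3511/19146)²·(1−470/3511)·2700000/470 = 167.32354
  → Var(ȳ_str) = 339.9623.
Var(ȳ_srs) = (1 − 3754/19146)·1910000/3754 = 409.03088.
deff = 339.9623 / 409.03088 = 0.8311.

0.8311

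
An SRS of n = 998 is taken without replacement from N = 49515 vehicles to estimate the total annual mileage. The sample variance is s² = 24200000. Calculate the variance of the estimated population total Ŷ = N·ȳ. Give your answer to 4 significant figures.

5.825 × 10^13

Var(Ŷ) = N²·Var(ȳ) = N²·(1 − n/N)·s²/n.
f = 998/49515 = 0.02015551; Var(ȳ) = 0.97984449·24200000/998 = 23759.756.
Var(Ŷ) = 49515² · 23759.756 = 5.8252631 × 10^13.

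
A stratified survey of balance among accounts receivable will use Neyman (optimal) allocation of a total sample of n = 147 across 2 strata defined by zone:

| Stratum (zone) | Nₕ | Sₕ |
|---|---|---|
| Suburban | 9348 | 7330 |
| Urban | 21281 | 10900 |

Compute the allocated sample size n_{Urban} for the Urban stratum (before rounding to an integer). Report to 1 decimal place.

Neyman allocation: nₕ = n·NₕSₕ / Σⱼ NⱼSⱼ.
Σ NⱼSⱼ = 9348·7330 + 21281·10900 = 3.0048374 × 10^8.
n_{Urban} = 147·21281·10900 / (3.0048374 × 10^8) = 113.5.

113.5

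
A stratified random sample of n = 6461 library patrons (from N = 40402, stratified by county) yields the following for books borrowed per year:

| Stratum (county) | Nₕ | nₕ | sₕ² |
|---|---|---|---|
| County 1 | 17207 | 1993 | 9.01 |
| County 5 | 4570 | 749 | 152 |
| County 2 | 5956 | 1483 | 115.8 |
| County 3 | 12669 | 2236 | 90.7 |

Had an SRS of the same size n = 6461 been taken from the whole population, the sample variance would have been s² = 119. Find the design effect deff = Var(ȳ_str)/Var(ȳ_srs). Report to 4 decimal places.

0.4818

Var(ȳ_str) = Σ Wₕ²(1−fₕ)sₕ²/nₕ with Wₕ = Nₕ/40402:
  County 1: (17207/40402)²·(1−1993/17207)·9.01/1993 = 7.2503727 × 10^-4
  County 5: (4570/40402)²·(1−749/4570)·152/749 = 0.0021709473
  County 2: (5956/40402)²·(1−1483/5956)·115.8/1483 = 0.0012744279
  County 3: (12669/40402)²·(1−2236/12669)·90.7/2236 = 0.003284591
  → Var(ȳ_str) = 0.0074550035.
Var(ȳ_srs) = (1 − 6461/40402)·119/6461 = 0.015472803.
deff = 0.0074550035 / 0.015472803 = 0.4818.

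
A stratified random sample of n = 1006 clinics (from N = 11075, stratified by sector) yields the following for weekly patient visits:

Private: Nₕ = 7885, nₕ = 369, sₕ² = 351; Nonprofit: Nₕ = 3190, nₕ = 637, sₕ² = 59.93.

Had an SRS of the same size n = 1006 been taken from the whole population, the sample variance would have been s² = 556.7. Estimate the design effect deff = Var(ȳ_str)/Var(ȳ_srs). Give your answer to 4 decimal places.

Var(ȳ_str) = Σ Wₕ²(1−fₕ)sₕ²/nₕ with Wₕ = Nₕ/11075:
  Private: (7885/11075)²·(1−369/7885)·351/369 = 0.45960183
  Nonprofit: (3190/11075)²·(1−637/3190)·59.93/637 = 0.0062468183
  → Var(ȳ_str) = 0.46584865.
Var(ȳ_srs) = (1 − 1006/11075)·556.7/1006 = 0.50311336.
deff = 0.46584865 / 0.50311336 = 0.9259.

0.9259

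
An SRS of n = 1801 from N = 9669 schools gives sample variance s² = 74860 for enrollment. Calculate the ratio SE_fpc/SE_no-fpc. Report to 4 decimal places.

0.9021

f = n/N = 1801/9669 = 0.18626538.
SE_no-fpc = √(s²/n) = 6.4471542; SE_fpc = √((1−f)s²/n) = 5.8157998.
Ratio = √(1−f) = 0.90207240.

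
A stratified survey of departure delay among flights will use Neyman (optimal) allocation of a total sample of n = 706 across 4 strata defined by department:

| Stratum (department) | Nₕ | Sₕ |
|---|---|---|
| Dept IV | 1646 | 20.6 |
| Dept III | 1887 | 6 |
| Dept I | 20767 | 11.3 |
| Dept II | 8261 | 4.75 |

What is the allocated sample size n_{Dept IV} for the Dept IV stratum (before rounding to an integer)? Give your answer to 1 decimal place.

Neyman allocation: nₕ = n·NₕSₕ / Σⱼ NⱼSⱼ.
Σ NⱼSⱼ = 1646·20.6 + 1887·6 + 20767·11.3 + 8261·4.75 = 319136.45.
n_{Dept IV} = 706·1646·20.6 / 319136.45 = 75.0.

75.0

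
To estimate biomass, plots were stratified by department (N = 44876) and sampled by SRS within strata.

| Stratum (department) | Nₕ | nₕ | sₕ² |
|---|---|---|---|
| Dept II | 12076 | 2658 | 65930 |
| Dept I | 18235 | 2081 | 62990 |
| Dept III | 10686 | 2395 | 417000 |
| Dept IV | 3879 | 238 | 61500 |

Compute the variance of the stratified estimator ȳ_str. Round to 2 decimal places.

Var(ȳ_str) = Σₕ Wₕ²(1 − fₕ)sₕ²/nₕ with Wₕ = Nₕ/N, N = 44876.
Dept II: Wₕ = 0.26909707; term = 0.26909707²·(1 − 0.22010600)·65930/2658 = 1.4008177.
Dept I: Wₕ = 0.40634192; term = 0.40634192²·(1 − 0.11412120)·62990/2081 = 4.427485.
Dept III: Wₕ = 0.23812283; term = 0.23812283²·(1 − 0.22412502)·417000/2395 = 7.6599219.
Dept IV: Wₕ = 0.08643819; term = 0.08643819²·(1 − 0.06135602)·61500/238 = 1.8122176.
Sum = 15.300442.

15.30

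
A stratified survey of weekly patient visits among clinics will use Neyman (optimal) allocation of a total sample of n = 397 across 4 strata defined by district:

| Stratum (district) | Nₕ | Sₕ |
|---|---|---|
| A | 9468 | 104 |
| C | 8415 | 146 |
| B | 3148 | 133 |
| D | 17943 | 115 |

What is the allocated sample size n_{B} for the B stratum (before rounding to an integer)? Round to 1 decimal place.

35.4

Neyman allocation: nₕ = n·NₕSₕ / Σⱼ NⱼSⱼ.
Σ NⱼSⱼ = 9468·104 + 8415·146 + 3148·133 + 17943·115 = 4.695391 × 10^6.
n_{B} = 397·3148·133 / (4.695391 × 10^6) = 35.4.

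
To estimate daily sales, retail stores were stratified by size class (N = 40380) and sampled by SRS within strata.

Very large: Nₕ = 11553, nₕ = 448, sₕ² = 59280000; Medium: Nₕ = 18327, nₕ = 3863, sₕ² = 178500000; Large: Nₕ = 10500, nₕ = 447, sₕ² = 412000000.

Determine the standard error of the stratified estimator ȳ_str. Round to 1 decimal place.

278.6

Var(ȳ_str) = Σₕ Wₕ²(1 − fₕ)sₕ²/nₕ with Wₕ = Nₕ/N, N = 40380.
Very large: Wₕ = 0.28610698; term = 0.28610698²·(1 − 0.03877781)·59280000/448 = 10411.442.
Medium: Wₕ = 0.45386330; term = 0.45386330²·(1 − 0.21078191)·178500000/3863 = 7512.0882.
Large: Wₕ = 0.26002972; term = 0.26002972²·(1 − 0.04257143)·412000000/447 = 59668.078.
Sum = 77591.608.
SE = √(77591.608) = 278.6.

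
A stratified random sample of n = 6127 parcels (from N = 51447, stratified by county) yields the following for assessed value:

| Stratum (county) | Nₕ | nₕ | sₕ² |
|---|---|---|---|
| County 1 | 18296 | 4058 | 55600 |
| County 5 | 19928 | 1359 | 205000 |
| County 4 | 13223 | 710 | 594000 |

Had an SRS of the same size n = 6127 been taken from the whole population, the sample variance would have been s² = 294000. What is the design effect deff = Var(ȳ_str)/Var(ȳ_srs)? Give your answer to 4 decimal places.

1.7681

Var(ȳ_str) = Σ Wₕ²(1−fₕ)sₕ²/nₕ with Wₕ = Nₕ/51447:
  County 1: (18296/51447)²·(1−4058/18296)·55600/4058 = 1.3484902
  County 5: (19928/51447)²·(1−1359/19928)·205000/1359 = 21.089512
  County 4: (13223/51447)²·(1−710/13223)·594000/710 = 52.299728
  → Var(ȳ_str) = 74.73773.
Var(ȳ_srs) = (1 − 6127/51447)·294000/6127 = 42.269713.
deff = 74.73773 / 42.269713 = 1.7681.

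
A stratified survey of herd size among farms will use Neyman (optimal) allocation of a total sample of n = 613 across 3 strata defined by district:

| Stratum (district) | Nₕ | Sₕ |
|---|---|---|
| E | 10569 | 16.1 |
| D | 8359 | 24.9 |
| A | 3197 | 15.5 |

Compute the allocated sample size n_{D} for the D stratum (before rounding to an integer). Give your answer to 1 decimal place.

298.2

Neyman allocation: nₕ = n·NₕSₕ / Σⱼ NⱼSⱼ.
Σ NⱼSⱼ = 10569·16.1 + 8359·24.9 + 3197·15.5 = 427853.5.
n_{D} = 613·8359·24.9 / 427853.5 = 298.2.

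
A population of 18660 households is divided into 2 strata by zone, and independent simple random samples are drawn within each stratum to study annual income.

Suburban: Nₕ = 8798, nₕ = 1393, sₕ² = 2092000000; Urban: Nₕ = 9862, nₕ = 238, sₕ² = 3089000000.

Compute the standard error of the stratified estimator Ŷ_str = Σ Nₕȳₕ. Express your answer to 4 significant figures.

Var(Ŷ_str) = Σₕ Nₕ²(1 − fₕ)sₕ²/nₕ.
Suburban: 8798²·(1 − 1393/8798)·2092000000/1393 = 9.7840707 × 10^13.
Urban: 9862²·(1 − 238/9862)·3089000000/238 = 1.2318606 × 10^15.
Sum = 1.3297013 × 10^15.
SE = √(1.3297013 × 10^15) = 3.647 × 10^7.

3.647 × 10^7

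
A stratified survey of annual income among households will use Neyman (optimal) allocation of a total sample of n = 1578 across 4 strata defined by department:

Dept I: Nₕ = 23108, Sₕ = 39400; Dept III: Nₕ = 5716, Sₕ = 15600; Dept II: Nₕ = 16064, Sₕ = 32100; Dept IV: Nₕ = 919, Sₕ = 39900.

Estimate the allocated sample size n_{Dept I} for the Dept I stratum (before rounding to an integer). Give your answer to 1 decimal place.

925.7

Neyman allocation: nₕ = n·NₕSₕ / Σⱼ NⱼSⱼ.
Σ NⱼSⱼ = 23108·39400 + 5716·15600 + 16064·32100 + 919·39900 = 1.5519473 × 10^9.
n_{Dept I} = 1578·23108·39400 / (1.5519473 × 10^9) = 925.7.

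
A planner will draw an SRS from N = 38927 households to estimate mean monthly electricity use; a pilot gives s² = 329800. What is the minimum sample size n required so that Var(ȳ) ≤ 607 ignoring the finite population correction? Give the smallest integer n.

544

Without fpc, n₀ = s²/D = 329800/607 = 543.3278.
Rounding up, n = 544.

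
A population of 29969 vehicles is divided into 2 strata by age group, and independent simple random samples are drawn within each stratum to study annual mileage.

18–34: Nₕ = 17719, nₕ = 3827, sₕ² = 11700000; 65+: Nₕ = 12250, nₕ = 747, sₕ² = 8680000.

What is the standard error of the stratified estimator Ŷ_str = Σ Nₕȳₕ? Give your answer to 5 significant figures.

1.5459 × 10^6

Var(Ŷ_str) = Σₕ Nₕ²(1 − fₕ)sₕ²/nₕ.
18–34: 17719²·(1 − 3827/17719)·11700000/3827 = 7.5254311 × 10^11.
65+: 12250²·(1 − 747/12250)·8680000/747 = 1.6373681 × 10^12.
Sum = 2.3899112 × 10^12.
SE = √(2.3899112 × 10^12) = 1.5459 × 10^6.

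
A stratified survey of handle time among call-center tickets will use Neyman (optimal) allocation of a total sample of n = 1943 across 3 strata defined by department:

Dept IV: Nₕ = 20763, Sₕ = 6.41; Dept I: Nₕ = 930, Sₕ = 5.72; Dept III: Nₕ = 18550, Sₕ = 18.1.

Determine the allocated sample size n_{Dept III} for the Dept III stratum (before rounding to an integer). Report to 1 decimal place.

1375.8

Neyman allocation: nₕ = n·NₕSₕ / Σⱼ NⱼSⱼ.
Σ NⱼSⱼ = 20763·6.41 + 930·5.72 + 18550·18.1 = 474165.43.
n_{Dept III} = 1943·18550·18.1 / 474165.43 = 1375.8.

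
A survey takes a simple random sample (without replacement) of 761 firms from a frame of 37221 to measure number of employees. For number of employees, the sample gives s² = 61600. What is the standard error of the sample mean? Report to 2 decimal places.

Under SRS without replacement, Var(ȳ) = (1 − f)·s²/n with f = n/N = 761/37221 = 0.02044545.
Var(ȳ) = (1 − 0.02044545)·61600/761 = 0.97955455·80.946124 = 79.291144.
SE(ȳ) = √(79.291144) = 8.90.

8.90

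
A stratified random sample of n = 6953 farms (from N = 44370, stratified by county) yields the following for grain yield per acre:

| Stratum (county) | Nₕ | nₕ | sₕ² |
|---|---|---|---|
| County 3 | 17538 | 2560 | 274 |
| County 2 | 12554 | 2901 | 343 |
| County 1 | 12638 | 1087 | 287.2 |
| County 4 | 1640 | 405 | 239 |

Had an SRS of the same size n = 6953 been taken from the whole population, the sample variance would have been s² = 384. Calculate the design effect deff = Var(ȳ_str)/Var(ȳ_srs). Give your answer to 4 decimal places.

0.8966

Var(ȳ_str) = Σ Wₕ²(1−fₕ)sₕ²/nₕ with Wₕ = Nₕ/44370:
  County 3: (17538/44370)²·(1−2560/17538)·274/2560 = 0.014281231
  County 2: (12554/44370)²·(1−2901/12554)·343/2901 = 0.0072779985
  County 1: (12638/44370)²·(1−1087/12638)·287.2/1087 = 0.019591783
  County 4: (1640/44370)²·(1−405/1640)·239/405 = 6.071204 × 10^-4
  → Var(ȳ_str) = 0.041758133.
Var(ȳ_srs) = (1 − 6953/44370)·384/6953 = 0.046573463.
deff = 0.041758133 / 0.046573463 = 0.8966.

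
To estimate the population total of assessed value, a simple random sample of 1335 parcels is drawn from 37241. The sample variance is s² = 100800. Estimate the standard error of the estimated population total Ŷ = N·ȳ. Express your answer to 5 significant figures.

Var(Ŷ) = N²·Var(ȳ) = N²·(1 − n/N)·s²/n.
f = 1335/37241 = 0.03584759; Var(ȳ) = 0.96415241·100800/1335 = 72.798924.
Var(Ŷ) = 37241² · 72.798924 = 1.0096425 × 10^11.
SE(Ŷ) = √(1.0096425 × 10^11) = 317750.

317750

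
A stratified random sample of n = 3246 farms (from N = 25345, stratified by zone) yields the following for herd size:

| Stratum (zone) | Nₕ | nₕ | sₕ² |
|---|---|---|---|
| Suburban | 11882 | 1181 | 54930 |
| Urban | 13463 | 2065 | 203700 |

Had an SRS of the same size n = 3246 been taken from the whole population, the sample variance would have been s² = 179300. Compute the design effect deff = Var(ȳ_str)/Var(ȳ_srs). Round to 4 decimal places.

0.6804

Var(ȳ_str) = Σ Wₕ²(1−fₕ)sₕ²/nₕ with Wₕ = Nₕ/25345:
  Suburban: (11882/25345)²·(1−1181/11882)·54930/1181 = 9.2063827
  Urban: (13463/25345)²·(1−2065/13463)·203700/2065 = 23.564427
  → Var(ȳ_str) = 32.77081.
Var(ȳ_srs) = (1 − 3246/25345)·179300/3246 = 48.162841.
deff = 32.77081 / 48.162841 = 0.6804.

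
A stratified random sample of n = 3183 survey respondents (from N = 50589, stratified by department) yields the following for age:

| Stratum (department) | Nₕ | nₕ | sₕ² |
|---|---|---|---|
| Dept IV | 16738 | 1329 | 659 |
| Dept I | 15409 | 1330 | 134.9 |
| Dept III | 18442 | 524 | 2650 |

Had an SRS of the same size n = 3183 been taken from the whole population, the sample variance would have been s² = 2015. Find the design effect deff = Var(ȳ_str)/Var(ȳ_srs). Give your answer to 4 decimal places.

1.1995

Var(ȳ_str) = Σ Wₕ²(1−fₕ)sₕ²/nₕ with Wₕ = Nₕ/50589:
  Dept IV: (16738/50589)²·(1−1329/16738)·659/1329 = 0.049971946
  Dept I: (15409/50589)²·(1−1330/15409)·134.9/1330 = 0.0085979395
  Dept III: (18442/50589)²·(1−524/18442)·2650/524 = 0.6529801
  → Var(ȳ_str) = 0.71154999.
Var(ȳ_srs) = (1 − 3183/50589)·2015/3183 = 0.59321979.
deff = 0.71154999 / 0.59321979 = 1.1995.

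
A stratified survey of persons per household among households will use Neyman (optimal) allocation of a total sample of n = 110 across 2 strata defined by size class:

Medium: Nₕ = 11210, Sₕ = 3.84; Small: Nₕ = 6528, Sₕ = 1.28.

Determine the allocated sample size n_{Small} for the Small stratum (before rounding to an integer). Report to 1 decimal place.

17.9

Neyman allocation: nₕ = n·NₕSₕ / Σⱼ NⱼSⱼ.
Σ NⱼSⱼ = 11210·3.84 + 6528·1.28 = 51402.24.
n_{Small} = 110·6528·1.28 / 51402.24 = 17.9.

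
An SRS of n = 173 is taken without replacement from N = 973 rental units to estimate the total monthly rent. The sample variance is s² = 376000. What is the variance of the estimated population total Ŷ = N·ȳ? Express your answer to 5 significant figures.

Var(Ŷ) = N²·Var(ȳ) = N²·(1 − n/N)·s²/n.
f = 173/973 = 0.17780062; Var(ȳ) = 0.82219938·376000/173 = 1786.9767.
Var(Ŷ) = 973² · 1786.9767 = 1.6917827 × 10^9.

1.6918 × 10^9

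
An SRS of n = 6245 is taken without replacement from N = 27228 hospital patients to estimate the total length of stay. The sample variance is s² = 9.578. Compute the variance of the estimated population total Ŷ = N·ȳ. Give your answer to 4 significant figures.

876200

Var(Ŷ) = N²·Var(ȳ) = N²·(1 − n/N)·s²/n.
f = 6245/27228 = 0.22935948; Var(ȳ) = 0.77064052·9.578/6245 = 0.0011819367.
Var(Ŷ) = 27228² · 0.0011819367 = 876245.3.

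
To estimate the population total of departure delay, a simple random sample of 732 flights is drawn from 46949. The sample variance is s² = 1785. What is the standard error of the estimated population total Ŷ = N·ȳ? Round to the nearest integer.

Var(Ŷ) = N²·Var(ȳ) = N²·(1 − n/N)·s²/n.
f = 732/46949 = 0.01559139; Var(ȳ) = 0.98440861·1785/732 = 2.4005046.
Var(Ŷ) = 46949² · 2.4005046 = 5.2912129 × 10^9.
SE(Ŷ) = √(5.2912129 × 10^9) = 72741.

72741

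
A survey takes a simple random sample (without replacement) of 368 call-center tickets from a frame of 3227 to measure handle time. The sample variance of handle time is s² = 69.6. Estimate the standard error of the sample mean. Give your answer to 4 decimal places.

Under SRS without replacement, Var(ȳ) = (1 − f)·s²/n with f = n/N = 368/3227 = 0.11403781.
Var(ȳ) = (1 − 0.11403781)·69.6/368 = 0.88596219·0.18913043 = 0.16756241.
SE(ȳ) = √(0.16756241) = 0.4093.

0.4093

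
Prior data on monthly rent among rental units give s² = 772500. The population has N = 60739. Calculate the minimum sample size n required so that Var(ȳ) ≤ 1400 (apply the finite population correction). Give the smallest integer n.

547

Without fpc, n₀ = s²/D = 772500/1400 = 551.7857.
With fpc, (1 − n/N)·s²/n ≤ D requires n ≥ n₀/(1 + n₀/N) = 551.7857/(1 + 551.7857/60739) = 546.8181.
Rounding up, n = 547.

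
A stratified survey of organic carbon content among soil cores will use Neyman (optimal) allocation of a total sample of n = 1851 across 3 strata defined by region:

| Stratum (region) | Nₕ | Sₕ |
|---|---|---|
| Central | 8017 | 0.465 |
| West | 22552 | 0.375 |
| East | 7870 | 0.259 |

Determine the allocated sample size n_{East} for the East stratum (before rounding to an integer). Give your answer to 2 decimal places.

Neyman allocation: nₕ = n·NₕSₕ / Σⱼ NⱼSⱼ.
Σ NⱼSⱼ = 8017·0.465 + 22552·0.375 + 7870·0.259 = 14223.235.
n_{East} = 1851·7870·0.259 / 14223.235 = 265.27.

265.27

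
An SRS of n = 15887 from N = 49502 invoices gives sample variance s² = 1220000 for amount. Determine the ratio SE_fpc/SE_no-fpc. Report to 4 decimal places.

f = n/N = 15887/49502 = 0.32093653.
SE_no-fpc = √(s²/n) = 8.7631242; SE_fpc = √((1−f)s²/n) = 7.2212795.
Ratio = √(1−f) = 0.82405308.

0.8241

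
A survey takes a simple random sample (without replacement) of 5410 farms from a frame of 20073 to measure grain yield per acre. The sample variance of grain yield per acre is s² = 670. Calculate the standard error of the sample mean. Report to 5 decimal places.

Under SRS without replacement, Var(ȳ) = (1 − f)·s²/n with f = n/N = 5410/20073 = 0.26951627.
Var(ȳ) = (1 − 0.26951627)·670/5410 = 0.73048373·0.12384473 = 0.090466562.
SE(ȳ) = √(0.090466562) = 0.30078.

0.30078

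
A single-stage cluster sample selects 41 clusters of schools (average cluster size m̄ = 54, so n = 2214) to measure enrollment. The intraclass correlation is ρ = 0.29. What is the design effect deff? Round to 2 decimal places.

16.37

deff = 1 + (54 − 1)·0.29 = 1 + 15.37 = 16.37.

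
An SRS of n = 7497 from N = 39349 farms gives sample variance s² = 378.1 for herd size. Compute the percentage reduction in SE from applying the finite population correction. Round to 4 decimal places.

f = n/N = 7497/39349 = 0.19052581.
SE_no-fpc = √(s²/n) = 0.22457406; SE_fpc = √((1−f)s²/n) = 0.20205104.
Ratio = √(1−f) = 0.89970784. Reduction = 100·(1 − 0.89970784) = 10.0292%.

10.0292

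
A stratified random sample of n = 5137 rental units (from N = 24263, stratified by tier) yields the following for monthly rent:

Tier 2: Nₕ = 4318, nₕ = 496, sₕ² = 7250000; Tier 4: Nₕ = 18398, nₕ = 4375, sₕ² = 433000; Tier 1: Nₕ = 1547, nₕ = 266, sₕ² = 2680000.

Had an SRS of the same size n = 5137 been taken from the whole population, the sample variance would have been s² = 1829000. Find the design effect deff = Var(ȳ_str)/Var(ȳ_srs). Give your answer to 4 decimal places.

1.7354

Var(ȳ_str) = Σ Wₕ²(1−fₕ)sₕ²/nₕ with Wₕ = Nₕ/24263:
  Tier 2: (4318/24263)²·(1−496/4318)·7250000/496 = 409.77047
  Tier 4: (18398/24263)²·(1−4375/18398)·433000/4375 = 43.374291
  Tier 1: (1547/24263)²·(1−266/1547)·2680000/266 = 33.91592
  → Var(ȳ_str) = 487.06068.
Var(ȳ_srs) = (1 − 5137/24263)·1829000/5137 = 280.66211.
deff = 487.06068 / 280.66211 = 1.7354.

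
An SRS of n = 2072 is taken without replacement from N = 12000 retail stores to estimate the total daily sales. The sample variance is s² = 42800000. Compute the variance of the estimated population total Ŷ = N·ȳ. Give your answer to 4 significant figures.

Var(Ŷ) = N²·Var(ȳ) = N²·(1 − n/N)·s²/n.
f = 2072/12000 = 0.17266667; Var(ȳ) = 0.82733333·42800000/2072 = 17089.704.
Var(Ŷ) = 12000² · 17089.704 = 2.4609174 × 10^12.

2.461 × 10^12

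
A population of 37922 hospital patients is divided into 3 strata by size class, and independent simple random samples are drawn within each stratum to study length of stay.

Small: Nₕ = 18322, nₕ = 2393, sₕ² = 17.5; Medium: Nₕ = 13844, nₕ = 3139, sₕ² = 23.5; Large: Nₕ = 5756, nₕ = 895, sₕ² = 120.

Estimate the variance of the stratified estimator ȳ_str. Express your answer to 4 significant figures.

0.004864

Var(ȳ_str) = Σₕ Wₕ²(1 − fₕ)sₕ²/nₕ with Wₕ = Nₕ/N, N = 37922.
Small: Wₕ = 0.48314962; term = 0.48314962²·(1 − 0.13060801)·17.5/2393 = 0.001484138.
Medium: Wₕ = 0.36506513; term = 0.36506513²·(1 − 0.22674083)·23.5/3139 = 7.7151139 × 10^-4.
Large: Wₕ = 0.15178524; term = 0.15178524²·(1 − 0.15548992)·120/895 = 0.0026086881.
Sum = 0.0048643375.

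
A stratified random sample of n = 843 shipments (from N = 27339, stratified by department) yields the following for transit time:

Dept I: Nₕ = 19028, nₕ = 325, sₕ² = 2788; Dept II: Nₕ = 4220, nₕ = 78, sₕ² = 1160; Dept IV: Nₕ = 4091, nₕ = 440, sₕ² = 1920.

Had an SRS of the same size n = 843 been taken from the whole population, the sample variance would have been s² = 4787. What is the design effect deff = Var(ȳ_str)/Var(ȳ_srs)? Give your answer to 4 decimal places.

Var(ȳ_str) = Σ Wₕ²(1−fₕ)sₕ²/nₕ with Wₕ = Nₕ/27339:
  Dept I: (19028/27339)²·(1−325/19028)·2788/325 = 4.084591
  Dept II: (4220/27339)²·(1−78/4220)·1160/78 = 0.34779288
  Dept IV: (4091/27339)²·(1−440/4091)·1920/440 = 0.087201632
  → Var(ȳ_str) = 4.5195855.
Var(ȳ_srs) = (1 − 843/27339)·4787/843 = 5.5034312.
deff = 4.5195855 / 5.5034312 = 0.8212.

0.8212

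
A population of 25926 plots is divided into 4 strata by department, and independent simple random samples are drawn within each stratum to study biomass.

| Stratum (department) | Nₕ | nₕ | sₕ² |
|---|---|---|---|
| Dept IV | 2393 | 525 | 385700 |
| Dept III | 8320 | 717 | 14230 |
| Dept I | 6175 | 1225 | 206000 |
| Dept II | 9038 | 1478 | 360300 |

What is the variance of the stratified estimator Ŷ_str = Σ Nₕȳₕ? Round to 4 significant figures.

2.634 × 10^10

Var(Ŷ_str) = Σₕ Nₕ²(1 − fₕ)sₕ²/nₕ.
Dept IV: 2393²·(1 − 525/2393)·385700/525 = 3.2840511 × 10^9.
Dept III: 8320²·(1 − 717/8320)·14230/717 = 1.2554345 × 10^9.
Dept I: 6175²·(1 − 1225/6175)·206000/1225 = 5.1401204 × 10^9.
Dept II: 9038²·(1 − 1478/9038)·360300/1478 = 1.6656508 × 10^10.
Sum = 2.6336114 × 10^10.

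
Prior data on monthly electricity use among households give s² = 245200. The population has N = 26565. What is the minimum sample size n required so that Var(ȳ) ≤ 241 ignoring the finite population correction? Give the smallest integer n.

1018

Without fpc, n₀ = s²/D = 245200/241 = 1017.4274.
Rounding up, n = 1018.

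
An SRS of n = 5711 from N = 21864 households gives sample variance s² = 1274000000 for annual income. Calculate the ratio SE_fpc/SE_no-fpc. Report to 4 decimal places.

f = n/N = 5711/21864 = 0.26120563.
SE_no-fpc = √(s²/n) = 472.31162; SE_fpc = √((1−f)s²/n) = 405.96671.
Ratio = √(1−f) = 0.85953148.

0.8595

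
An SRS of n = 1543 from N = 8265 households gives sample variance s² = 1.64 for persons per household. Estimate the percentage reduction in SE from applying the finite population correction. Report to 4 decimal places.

9.8163

f = n/N = 1543/8265 = 0.18669087.
SE_no-fpc = √(s²/n) = 0.032601603; SE_fpc = √((1−f)s²/n) = 0.029401317.
Ratio = √(1−f) = 0.90183653. Reduction = 100·(1 − 0.90183653) = 9.8163%.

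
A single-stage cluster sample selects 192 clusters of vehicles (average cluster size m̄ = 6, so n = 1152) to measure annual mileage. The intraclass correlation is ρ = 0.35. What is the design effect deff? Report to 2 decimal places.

deff = 1 + (6 − 1)·0.35 = 1 + 1.75 = 2.75.

2.75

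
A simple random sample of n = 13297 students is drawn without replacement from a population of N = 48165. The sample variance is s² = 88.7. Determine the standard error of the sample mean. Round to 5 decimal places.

0.06949

Under SRS without replacement, Var(ȳ) = (1 − f)·s²/n with f = n/N = 13297/48165 = 0.27607184.
Var(ȳ) = (1 − 0.27607184)·88.7/13297 = 0.72392816·0.0066706776 = 0.0048290914.
SE(ȳ) = √(0.0048290914) = 0.06949.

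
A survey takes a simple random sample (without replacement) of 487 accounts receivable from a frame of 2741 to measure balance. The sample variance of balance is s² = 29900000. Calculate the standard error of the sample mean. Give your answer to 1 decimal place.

Under SRS without replacement, Var(ȳ) = (1 − f)·s²/n with f = n/N = 487/2741 = 0.17767238.
Var(ȳ) = (1 − 0.17767238)·29900000/487 = 0.82232762·61396.304 = 50487.876.
SE(ȳ) = √(50487.876) = 224.7.

224.7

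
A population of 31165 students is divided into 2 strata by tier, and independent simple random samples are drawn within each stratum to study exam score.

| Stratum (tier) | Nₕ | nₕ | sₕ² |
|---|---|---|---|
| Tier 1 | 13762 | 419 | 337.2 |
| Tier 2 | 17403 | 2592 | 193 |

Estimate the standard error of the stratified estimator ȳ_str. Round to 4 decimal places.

0.4146

Var(ȳ_str) = Σₕ Wₕ²(1 − fₕ)sₕ²/nₕ with Wₕ = Nₕ/N, N = 31165.
Tier 1: Wₕ = 0.44158511; term = 0.44158511²·(1 − 0.03044616)·337.2/419 = 0.15215083.
Tier 2: Wₕ = 0.55841489; term = 0.55841489²·(1 − 0.14893984)·193/2592 = 0.019760437.
Sum = 0.17191127.
SE = √(0.17191127) = 0.4146.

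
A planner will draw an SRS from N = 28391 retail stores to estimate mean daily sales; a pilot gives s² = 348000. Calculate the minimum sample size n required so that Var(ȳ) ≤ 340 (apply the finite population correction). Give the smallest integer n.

Without fpc, n₀ = s²/D = 348000/340 = 1023.5294.
With fpc, (1 − n/N)·s²/n ≤ D requires n ≥ n₀/(1 + n₀/N) = 1023.5294/(1 + 1023.5294/28391) = 987.9139.
Rounding up, n = 988.

988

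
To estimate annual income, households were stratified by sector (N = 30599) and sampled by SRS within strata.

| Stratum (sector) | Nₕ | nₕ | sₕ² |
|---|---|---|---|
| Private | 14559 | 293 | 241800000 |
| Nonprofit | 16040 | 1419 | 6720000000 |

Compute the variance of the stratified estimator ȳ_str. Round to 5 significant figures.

Var(ȳ_str) = Σₕ Wₕ²(1 − fₕ)sₕ²/nₕ with Wₕ = Nₕ/N, N = 30599.
Private: Wₕ = 0.47579986; term = 0.47579986²·(1 − 0.02012501)·241800000/293 = 183066.12.
Nonprofit: Wₕ = 0.52420014; term = 0.52420014²·(1 − 0.08846633)·6720000000/1419 = 1.1861889 × 10^6.
Sum = 1.369255 × 10^6.

1.3693 × 10^6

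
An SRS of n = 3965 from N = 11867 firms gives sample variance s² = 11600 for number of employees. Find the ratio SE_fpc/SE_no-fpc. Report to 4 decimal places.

0.8160

f = n/N = 3965/11867 = 0.33411983.
SE_no-fpc = √(s²/n) = 1.7104382; SE_fpc = √((1−f)s²/n) = 1.3957429.
Ratio = √(1−f) = 0.81601481.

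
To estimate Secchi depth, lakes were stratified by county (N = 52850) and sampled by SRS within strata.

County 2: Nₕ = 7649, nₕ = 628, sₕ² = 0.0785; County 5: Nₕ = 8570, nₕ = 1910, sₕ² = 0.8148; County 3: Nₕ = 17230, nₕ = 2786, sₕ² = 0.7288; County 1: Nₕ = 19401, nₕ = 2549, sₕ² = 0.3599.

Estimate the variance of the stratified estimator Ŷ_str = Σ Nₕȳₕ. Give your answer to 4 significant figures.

142300

Var(Ŷ_str) = Σₕ Nₕ²(1 − fₕ)sₕ²/nₕ.
County 2: 7649²·(1 − 628/7649)·0.0785/628 = 6712.9536.
County 5: 8570²·(1 − 1910/8570)·0.8148/1910 = 24348.528.
County 3: 17230²·(1 − 2786/17230)·0.7288/2786 = 65102.851.
County 1: 19401²·(1 − 2549/19401)·0.3599/2549 = 46162.315.
Sum = 142326.65.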